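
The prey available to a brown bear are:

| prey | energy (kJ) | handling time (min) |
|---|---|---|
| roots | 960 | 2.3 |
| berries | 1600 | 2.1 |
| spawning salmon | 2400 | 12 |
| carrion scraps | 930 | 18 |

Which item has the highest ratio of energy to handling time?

berries

In descending order of E/h:
berries: 1600/2.1 = 762 kJ/min
roots: 960/2.3 = 417 kJ/min
spawning salmon: 2400/12 = 200 kJ/min
carrion scraps: 930/18 = 51.7 kJ/min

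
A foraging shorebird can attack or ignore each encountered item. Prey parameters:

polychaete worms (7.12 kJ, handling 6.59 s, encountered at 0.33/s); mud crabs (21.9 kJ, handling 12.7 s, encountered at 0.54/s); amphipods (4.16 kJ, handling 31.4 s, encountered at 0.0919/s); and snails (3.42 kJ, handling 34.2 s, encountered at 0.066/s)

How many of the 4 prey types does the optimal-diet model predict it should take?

1

Profitabilities (E/h, kJ/s): mud crabs 1.72, polychaete worms 1.08, amphipods 0.132, snails 0.1. Add prey in this order while the next type's profitability exceeds the intake rate on those already taken.
Rate on top 1: 1.505. polychaete worms: 1.08 < 1.505 → exclude; stop.
Optimal diet: mud crabs — 1 of 4 types.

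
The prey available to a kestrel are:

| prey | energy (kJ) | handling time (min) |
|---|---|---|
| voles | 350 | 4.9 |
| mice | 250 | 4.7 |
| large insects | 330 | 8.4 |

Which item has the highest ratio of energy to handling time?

voles

In descending order of E/h:
voles: 350/4.9 = 71.4 kJ/min
mice: 250/4.7 = 53.2 kJ/min
large insects: 330/8.4 = 39.3 kJ/min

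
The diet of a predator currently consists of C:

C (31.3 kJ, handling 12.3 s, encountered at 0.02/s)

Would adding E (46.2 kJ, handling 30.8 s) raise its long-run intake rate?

Yes

On C alone, R = ΣλE/(1+Σλh) = 0.626/1.246 = 0.5024 kJ/s.
E: E/h = 46.2/30.8 = 1.5 kJ/s.
1.5 > 0.5024, so adding E raises the average — include it.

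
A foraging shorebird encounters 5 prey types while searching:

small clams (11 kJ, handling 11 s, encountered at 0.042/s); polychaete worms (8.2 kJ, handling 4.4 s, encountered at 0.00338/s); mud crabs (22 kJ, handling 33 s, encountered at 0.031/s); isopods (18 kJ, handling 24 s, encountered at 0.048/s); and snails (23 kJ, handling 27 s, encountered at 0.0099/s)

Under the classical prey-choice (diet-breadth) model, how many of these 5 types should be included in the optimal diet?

5

E/h in descending order: polychaete worms 1.86, small clams 1, snails 0.852, isopods 0.75, mud crabs 0.667 kJ/s. The optimal diet is the largest prefix of this list for which every included type satisfies E_i/h_i > R on the types above it.
Rate on top 1: 0.02731. small clams: 1 > 0.02731 → include.
Rate on top 2: 0.3316. snails: 0.852 > 0.3316 → include.
Rate on top 3: 0.4113. isopods: 0.75 > 0.4113 → include.
Rate on top 4: 0.546. mud crabs: 0.667 > 0.546 → include.
Optimal diet: polychaete worms, small clams, snails, isopods, mud crabs — 5 of 5 types.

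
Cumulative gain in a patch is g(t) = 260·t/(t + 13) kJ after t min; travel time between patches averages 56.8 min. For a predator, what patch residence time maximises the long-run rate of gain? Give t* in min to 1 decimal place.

27.2 min

Maximise g(t)/(T+t): set derivative to zero → g'(t)(T+t) = g(t).
g'(t) = 260·13/(t + 13)². Setting 260·13/(t+13)² = 260t/[(t+13)(56.8+t)] gives 13(56.8+t) = t(t+13), so t² = 13×56.8 = 738.4.
t* = √738.4 = 27.17 min.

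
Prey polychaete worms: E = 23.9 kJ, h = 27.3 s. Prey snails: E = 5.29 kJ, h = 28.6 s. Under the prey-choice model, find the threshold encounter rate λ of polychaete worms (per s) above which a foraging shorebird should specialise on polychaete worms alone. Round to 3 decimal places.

The zero-one rule: include snails iff E₂/h₂ > λE₁/(1+λh₁). Equality gives the switch point.
λE₁h₂ = E₂ + λE₂h₁ ⇒ λ = E₂/(E₁h₂ − E₂h₁) = 5.29/(683.5 − 144.4) = 0.009812 per s.

0.010 per s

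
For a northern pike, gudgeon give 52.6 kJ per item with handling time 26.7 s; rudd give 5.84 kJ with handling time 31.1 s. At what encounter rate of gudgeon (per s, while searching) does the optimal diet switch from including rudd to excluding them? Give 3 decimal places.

The zero-one rule: include rudd iff E₂/h₂ > λE₁/(1+λh₁). Equality gives the switch point.
λE₁h₂ = E₂ + λE₂h₁ ⇒ λ = E₂/(E₁h₂ − E₂h₁) = 5.84/(1636 − 155.9) = 0.003946 per s.

0.004 per s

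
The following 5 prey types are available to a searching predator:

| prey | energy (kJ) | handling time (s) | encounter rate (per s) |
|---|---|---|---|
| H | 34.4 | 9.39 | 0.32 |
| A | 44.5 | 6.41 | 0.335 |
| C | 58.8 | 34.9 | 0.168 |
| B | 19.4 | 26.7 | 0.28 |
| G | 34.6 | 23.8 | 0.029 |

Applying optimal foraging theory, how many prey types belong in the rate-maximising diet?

Rank by E/h (kJ/s): A 6.94, H 3.66, C 1.68, G 1.45, B 0.727. Include each in turn until the next type's E/h falls below the running intake rate.
Rate on top 1: 4.737. H: 3.66 < 4.737 → exclude; stop.
Optimal diet: A — 1 of 5 types.

1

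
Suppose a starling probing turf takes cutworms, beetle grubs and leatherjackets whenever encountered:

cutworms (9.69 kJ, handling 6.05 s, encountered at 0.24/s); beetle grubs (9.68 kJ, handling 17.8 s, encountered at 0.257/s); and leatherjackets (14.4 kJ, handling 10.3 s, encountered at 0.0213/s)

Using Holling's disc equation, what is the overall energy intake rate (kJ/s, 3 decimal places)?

0.707 kJ/s

Energy encountered per unit search time: 0.24×9.69 + 0.257×9.68 + 0.0213×14.4 = 5.12 kJ/s.
Handling time per unit search time: 0.24×6.05 + 0.257×17.8 + 0.0213×10.3 = 6.246.
Rate = 5.12/(1 + 6.246) = 0.7066 kJ/s.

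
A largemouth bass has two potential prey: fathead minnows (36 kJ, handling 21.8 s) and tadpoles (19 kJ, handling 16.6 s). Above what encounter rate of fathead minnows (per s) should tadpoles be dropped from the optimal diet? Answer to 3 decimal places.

0.104 per s

Drop tadpoles once their profitability E₂/h₂ falls below the rate achievable on fathead minnows alone: E₂/h₂ = λE₁/(1 + λh₁).
Solve for λ: λE₁h₂ = E₂(1 + λh₁) → λ(E₁h₂ − E₂h₁) = E₂ → λ = E₂/(E₁h₂ − E₂h₁).
λ = 19/(36×16.6 − 19×21.8) = 19/183.4 = 0.1036 per s.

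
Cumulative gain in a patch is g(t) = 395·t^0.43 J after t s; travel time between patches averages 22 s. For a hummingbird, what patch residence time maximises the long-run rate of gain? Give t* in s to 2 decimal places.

16.60 s

Maximise g(t)/(T+t): set derivative to zero → g'(t)(T+t) = g(t).
g'(t) = 0.43·395·t^-0.57. Setting 0.43·395·t^-0.57 = 395·t^0.43/(22+t) gives 0.43(22+t) = t, so 0.57·t = 0.43×22.
t* = 0.43×22/0.57 = 16.6 s.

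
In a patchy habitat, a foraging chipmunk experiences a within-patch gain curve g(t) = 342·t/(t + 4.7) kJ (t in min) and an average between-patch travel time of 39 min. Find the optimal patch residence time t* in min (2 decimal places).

13.54 min

Maximise g(t)/(T+t): set derivative to zero → g'(t)(T+t) = g(t).
g'(t) = 342·4.7/(t + 4.7)². Setting 342·4.7/(t+4.7)² = 342t/[(t+4.7)(39+t)] gives 4.7(39+t) = t(t+4.7), so t² = 4.7×39 = 183.3.
t* = √183.3 = 13.54 min.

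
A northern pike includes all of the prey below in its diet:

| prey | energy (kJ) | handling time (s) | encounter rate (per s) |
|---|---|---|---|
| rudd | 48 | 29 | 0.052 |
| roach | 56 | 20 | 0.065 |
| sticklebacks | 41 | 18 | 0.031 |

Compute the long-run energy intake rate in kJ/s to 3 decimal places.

1.697 kJ/s

R = (0.052×48 + 0.065×56 + 0.031×41) / (1 + 0.052×29 + 0.065×20 + 0.031×18) = 7.407/4.366 = 1.697 kJ/s.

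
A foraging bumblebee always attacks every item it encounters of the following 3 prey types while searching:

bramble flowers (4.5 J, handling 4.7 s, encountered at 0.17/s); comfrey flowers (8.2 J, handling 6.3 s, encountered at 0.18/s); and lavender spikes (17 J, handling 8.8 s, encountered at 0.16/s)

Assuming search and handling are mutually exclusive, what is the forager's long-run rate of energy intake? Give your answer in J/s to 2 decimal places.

1.14 J/s

Energy encountered per unit search time: 0.17×4.5 + 0.18×8.2 + 0.16×17 = 4.961 J/s.
Handling time per unit search time: 0.17×4.7 + 0.18×6.3 + 0.16×8.8 = 3.341.
Rate = 4.961/(1 + 3.341) = 1.143 J/s.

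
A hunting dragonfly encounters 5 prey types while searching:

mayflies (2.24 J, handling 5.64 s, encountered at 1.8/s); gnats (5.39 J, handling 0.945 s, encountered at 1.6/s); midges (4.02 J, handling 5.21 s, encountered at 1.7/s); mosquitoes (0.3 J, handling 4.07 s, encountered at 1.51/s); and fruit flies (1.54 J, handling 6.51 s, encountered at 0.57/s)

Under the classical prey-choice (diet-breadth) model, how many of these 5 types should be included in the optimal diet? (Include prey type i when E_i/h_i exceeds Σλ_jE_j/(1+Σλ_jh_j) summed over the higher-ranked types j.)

1

Profitabilities (E/h, J/s): gnats 5.7, midges 0.772, mayflies 0.397, fruit flies 0.237, mosquitoes 0.0737. Add prey in this order while the next type's profitability exceeds the intake rate on those already taken.
Rate on top 1: 3.433. midges: 0.772 < 3.433 → exclude; stop.
Optimal diet: gnats — 1 of 5 types.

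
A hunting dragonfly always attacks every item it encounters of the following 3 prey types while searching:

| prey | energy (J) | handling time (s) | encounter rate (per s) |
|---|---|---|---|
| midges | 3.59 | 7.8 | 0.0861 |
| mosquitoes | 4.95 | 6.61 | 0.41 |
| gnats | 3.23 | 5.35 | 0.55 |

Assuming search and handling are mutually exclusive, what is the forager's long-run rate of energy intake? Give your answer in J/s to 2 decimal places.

0.56 J/s

Energy encountered per unit search time: 0.0861×3.59 + 0.41×4.95 + 0.55×3.23 = 4.115 J/s.
Handling time per unit search time: 0.0861×7.8 + 0.41×6.61 + 0.55×5.35 = 6.324.
Rate = 4.115/(1 + 6.324) = 0.5619 J/s.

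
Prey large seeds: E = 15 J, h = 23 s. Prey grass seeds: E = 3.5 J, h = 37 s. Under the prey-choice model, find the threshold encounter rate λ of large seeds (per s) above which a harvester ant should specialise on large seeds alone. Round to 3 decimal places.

0.007 per s

The zero-one rule: include grass seeds iff E₂/h₂ > λE₁/(1+λh₁). Equality gives the switch point.
λE₁h₂ = E₂ + λE₂h₁ ⇒ λ = E₂/(E₁h₂ − E₂h₁) = 3.5/(555 − 80.5) = 0.007376 per s.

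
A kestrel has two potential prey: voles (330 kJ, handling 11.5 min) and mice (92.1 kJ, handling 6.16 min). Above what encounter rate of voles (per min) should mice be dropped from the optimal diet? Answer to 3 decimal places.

The zero-one rule: include mice iff E₂/h₂ > λE₁/(1+λh₁). Equality gives the switch point.
λE₁h₂ = E₂ + λE₂h₁ ⇒ λ = E₂/(E₁h₂ − E₂h₁) = 92.1/(2033 − 1059) = 0.09459 per min.

0.095 per min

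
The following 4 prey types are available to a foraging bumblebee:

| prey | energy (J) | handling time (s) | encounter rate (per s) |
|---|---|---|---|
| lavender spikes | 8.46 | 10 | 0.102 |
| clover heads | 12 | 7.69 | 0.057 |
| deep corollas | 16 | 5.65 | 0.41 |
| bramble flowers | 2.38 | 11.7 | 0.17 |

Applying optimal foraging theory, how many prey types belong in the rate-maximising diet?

1

E/h in descending order: deep corollas 2.83, clover heads 1.56, lavender spikes 0.846, bramble flowers 0.203 J/s. The optimal diet is the largest prefix of this list for which every included type satisfies E_i/h_i > R on the types above it.
Rate on top 1: 1.978. clover heads: 1.56 < 1.978 → exclude; stop.
Optimal diet: deep corollas — 1 of 4 types.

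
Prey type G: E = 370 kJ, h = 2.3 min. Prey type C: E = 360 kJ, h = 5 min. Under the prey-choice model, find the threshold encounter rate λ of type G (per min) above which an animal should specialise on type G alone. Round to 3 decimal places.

Drop type C once their profitability E₂/h₂ falls below the rate achievable on type G alone: E₂/h₂ = λE₁/(1 + λh₁).
Solve for λ: λE₁h₂ = E₂(1 + λh₁) → λ(E₁h₂ − E₂h₁) = E₂ → λ = E₂/(E₁h₂ − E₂h₁).
λ = 360/(370×5 − 360×2.3) = 360/1022 = 0.3523 per min.

0.352 per min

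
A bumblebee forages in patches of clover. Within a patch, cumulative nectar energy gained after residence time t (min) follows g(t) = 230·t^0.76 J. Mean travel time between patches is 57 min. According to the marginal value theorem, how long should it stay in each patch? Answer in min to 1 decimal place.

Optimal t* satisfies g'(t*) = g(t*)/(T + t*).
g'(t) = 0.76·230·t^-0.24. Setting 0.76·230·t^-0.24 = 230·t^0.76/(57+t) gives 0.76(57+t) = t, so 0.24·t = 0.76×57.
t* = 0.76×57/0.24 = 180.5 min.

180.5 min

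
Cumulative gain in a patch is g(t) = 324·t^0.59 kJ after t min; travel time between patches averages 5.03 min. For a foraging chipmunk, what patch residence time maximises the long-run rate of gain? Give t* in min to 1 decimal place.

By the marginal value theorem, leave when the instantaneous gain rate g'(t) equals the habitat-wide average g(t)/(T + t).
g'(t) = 0.59·324·t^-0.41. Setting 0.59·324·t^-0.41 = 324·t^0.59/(5.03+t) gives 0.59(5.03+t) = t, so 0.41·t = 0.59×5.03.
t* = 0.59×5.03/0.41 = 7.238 min.

7.2 min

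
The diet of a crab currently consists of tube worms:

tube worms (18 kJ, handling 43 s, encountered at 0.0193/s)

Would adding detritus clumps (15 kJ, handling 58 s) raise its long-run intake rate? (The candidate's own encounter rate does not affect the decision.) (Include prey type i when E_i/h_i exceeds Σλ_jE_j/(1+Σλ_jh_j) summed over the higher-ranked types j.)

Intake rate on the current diet: R = (0.0193×18) / (1 + 0.0193×43) = 0.3474/1.83 = 0.1898 kJ/s.
detritus clumps: E/h = 15/58 = 0.2586 kJ/s.
Since 0.2586 > R, including detritus clumps increases the long-run rate.

Yes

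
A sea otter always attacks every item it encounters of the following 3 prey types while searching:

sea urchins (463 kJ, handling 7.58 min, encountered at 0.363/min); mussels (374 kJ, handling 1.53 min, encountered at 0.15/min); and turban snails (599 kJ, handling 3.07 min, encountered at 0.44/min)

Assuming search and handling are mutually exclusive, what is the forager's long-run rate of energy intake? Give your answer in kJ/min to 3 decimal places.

R = Σλ_iE_i / (1 + Σλ_ih_i)
Numerator: 0.363×463 + 0.15×374 + 0.44×599 = 487.7
Denominator: 1 + 0.363×7.58 + 0.15×1.53 + 0.44×3.07 = 5.332
R = 487.7/5.332 = 91.47 kJ/min

91.475 kJ/min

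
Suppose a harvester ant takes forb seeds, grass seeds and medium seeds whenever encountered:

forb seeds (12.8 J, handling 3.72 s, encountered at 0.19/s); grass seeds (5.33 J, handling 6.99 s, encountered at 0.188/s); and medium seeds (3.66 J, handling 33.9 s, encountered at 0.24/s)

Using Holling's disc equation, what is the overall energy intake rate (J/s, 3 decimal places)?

R = Σλ_iE_i / (1 + Σλ_ih_i)
Numerator: 0.19×12.8 + 0.188×5.33 + 0.24×3.66 = 4.312
Denominator: 1 + 0.19×3.72 + 0.188×6.99 + 0.24×33.9 = 11.16
R = 4.312/11.16 = 0.3865 J/s

0.387 J/s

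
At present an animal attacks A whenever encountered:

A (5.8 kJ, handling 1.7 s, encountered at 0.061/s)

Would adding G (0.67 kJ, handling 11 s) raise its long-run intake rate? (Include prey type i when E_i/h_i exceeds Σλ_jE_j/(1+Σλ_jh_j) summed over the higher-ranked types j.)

Intake rate on the current diet: R = (0.061×5.8) / (1 + 0.061×1.7) = 0.3538/1.104 = 0.3206 kJ/s.
Profitability of G: 0.67/11 = 0.06091 kJ/s.
Since 0.06091 < R, time spent handling G is better spent searching.

No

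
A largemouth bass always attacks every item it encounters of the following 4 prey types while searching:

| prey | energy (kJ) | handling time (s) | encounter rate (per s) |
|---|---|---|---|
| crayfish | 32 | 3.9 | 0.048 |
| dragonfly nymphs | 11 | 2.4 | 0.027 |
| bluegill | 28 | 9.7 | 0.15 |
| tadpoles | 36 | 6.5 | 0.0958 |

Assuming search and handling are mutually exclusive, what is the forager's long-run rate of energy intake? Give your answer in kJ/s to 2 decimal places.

2.85 kJ/s

R = Σλ_iE_i / (1 + Σλ_ih_i)
Numerator: 0.048×32 + 0.027×11 + 0.15×28 + 0.0958×36 = 9.482
Denominator: 1 + 0.048×3.9 + 0.027×2.4 + 0.15×9.7 + 0.0958×6.5 = 3.33
R = 9.482/3.33 = 2.848 kJ/s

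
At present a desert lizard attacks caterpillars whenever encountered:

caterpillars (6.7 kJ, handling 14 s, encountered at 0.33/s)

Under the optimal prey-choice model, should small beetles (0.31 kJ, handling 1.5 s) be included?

Current rate: (0.33×6.7)/(1 + 0.33×14) = 0.3934 kJ/s.
Profitability of small beetles: 0.31/1.5 = 0.2067 kJ/s.
0.2067 < 0.3934, so adding small beetles would lower the average — exclude it.

No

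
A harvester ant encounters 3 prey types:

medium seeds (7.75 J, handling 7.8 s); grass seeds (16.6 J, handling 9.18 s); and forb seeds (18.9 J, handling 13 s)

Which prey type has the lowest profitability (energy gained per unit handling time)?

medium seeds

Profitability E/h (J/s): medium seeds = 7.75/7.8 = 0.994, grass seeds = 16.6/9.18 = 1.81, forb seeds = 18.9/13 = 1.45.
Ranked: grass seeds > forb seeds > medium seeds.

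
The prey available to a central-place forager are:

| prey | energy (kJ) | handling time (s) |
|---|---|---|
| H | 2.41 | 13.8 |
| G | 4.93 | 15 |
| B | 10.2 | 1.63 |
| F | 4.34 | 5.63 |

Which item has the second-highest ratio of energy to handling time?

In descending order of E/h:
B: 10.2/1.63 = 6.26 kJ/s
F: 4.34/5.63 = 0.771 kJ/s
G: 4.93/15 = 0.329 kJ/s
H: 2.41/13.8 = 0.175 kJ/s

F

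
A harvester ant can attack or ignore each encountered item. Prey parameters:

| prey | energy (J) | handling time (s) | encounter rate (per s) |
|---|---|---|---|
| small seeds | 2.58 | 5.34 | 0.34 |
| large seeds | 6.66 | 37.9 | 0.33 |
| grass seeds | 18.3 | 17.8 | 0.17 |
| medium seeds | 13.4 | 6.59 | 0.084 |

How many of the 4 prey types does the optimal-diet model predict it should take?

Rank by E/h (J/s): medium seeds 2.03, grass seeds 1.03, small seeds 0.483, large seeds 0.176. Include each in turn until the next type's E/h falls below the running intake rate.
Rate on top 1: 0.7245. grass seeds: 1.03 > 0.7245 → include.
Rate on top 2: 0.9251. small seeds: 0.483 < 0.9251 → exclude; stop.
Optimal diet: medium seeds, grass seeds — 2 of 4 types.

2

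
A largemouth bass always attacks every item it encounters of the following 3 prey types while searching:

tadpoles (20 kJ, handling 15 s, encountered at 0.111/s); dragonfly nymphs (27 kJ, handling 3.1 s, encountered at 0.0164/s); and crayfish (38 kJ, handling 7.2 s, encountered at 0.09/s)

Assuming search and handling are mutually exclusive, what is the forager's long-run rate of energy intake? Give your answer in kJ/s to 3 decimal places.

R = (0.111×20 + 0.0164×27 + 0.09×38) / (1 + 0.111×15 + 0.0164×3.1 + 0.09×7.2) = 6.083/3.364 = 1.808 kJ/s.

1.808 kJ/s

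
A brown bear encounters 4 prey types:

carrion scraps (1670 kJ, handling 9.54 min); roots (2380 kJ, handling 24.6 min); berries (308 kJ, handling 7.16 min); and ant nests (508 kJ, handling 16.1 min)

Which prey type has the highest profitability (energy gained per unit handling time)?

carrion scraps

In descending order of E/h:
carrion scraps: 1670/9.54 = 175 kJ/min
roots: 2380/24.6 = 96.7 kJ/min
berries: 308/7.16 = 43 kJ/min
ant nests: 508/16.1 = 31.6 kJ/min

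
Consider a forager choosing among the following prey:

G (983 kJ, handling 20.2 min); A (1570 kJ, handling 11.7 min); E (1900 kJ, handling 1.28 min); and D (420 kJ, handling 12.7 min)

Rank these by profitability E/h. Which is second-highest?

A

In descending order of E/h:
E: 1900/1.28 = 1.48e+03 kJ/min
A: 1570/11.7 = 134 kJ/min
G: 983/20.2 = 48.7 kJ/min
D: 420/12.7 = 33.1 kJ/min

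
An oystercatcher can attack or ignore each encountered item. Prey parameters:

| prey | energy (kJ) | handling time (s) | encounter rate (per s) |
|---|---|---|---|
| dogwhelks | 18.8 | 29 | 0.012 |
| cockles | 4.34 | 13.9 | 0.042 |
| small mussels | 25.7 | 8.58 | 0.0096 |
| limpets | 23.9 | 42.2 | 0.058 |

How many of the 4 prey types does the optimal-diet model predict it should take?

Profitabilities (E/h, kJ/s): small mussels 3, dogwhelks 0.648, limpets 0.566, cockles 0.312. Add prey in this order while the next type's profitability exceeds the intake rate on those already taken.
Rate on top 1: 0.2279. dogwhelks: 0.648 > 0.2279 → include.
Rate on top 2: 0.3302. limpets: 0.566 > 0.3302 → include.
Rate on top 3: 0.4793. cockles: 0.312 < 0.4793 → exclude; stop.
Optimal diet: small mussels, dogwhelks, limpets — 3 of 4 types.

3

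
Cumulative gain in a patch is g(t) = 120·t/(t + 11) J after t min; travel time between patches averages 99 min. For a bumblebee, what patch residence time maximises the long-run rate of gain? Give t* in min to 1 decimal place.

By the marginal value theorem, leave when the instantaneous gain rate g'(t) equals the habitat-wide average g(t)/(T + t).
g'(t) = 120·11/(t + 11)². Setting 120·11/(t+11)² = 120t/[(t+11)(99+t)] gives 11(99+t) = t(t+11), so t² = 11×99 = 1089.
t* = √1089 = 33 min.

33.0 min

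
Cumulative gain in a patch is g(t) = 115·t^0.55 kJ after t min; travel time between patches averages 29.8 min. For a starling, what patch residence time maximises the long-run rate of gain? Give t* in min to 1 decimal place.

36.4 min

Maximise g(t)/(T+t): set derivative to zero → g'(t)(T+t) = g(t).
g'(t) = 0.55·115·t^-0.45. Setting 0.55·115·t^-0.45 = 115·t^0.55/(29.8+t) gives 0.55(29.8+t) = t, so 0.45·t = 0.55×29.8.
t* = 0.55×29.8/0.45 = 36.42 min.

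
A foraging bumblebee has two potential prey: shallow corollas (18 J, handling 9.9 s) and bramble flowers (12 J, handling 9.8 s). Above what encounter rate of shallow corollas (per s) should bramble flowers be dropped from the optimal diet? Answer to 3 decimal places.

0.208 per s

The zero-one rule: include bramble flowers iff E₂/h₂ > λE₁/(1+λh₁). Equality gives the switch point.
λE₁h₂ = E₂ + λE₂h₁ ⇒ λ = E₂/(E₁h₂ − E₂h₁) = 12/(176.4 − 118.8) = 0.2083 per s.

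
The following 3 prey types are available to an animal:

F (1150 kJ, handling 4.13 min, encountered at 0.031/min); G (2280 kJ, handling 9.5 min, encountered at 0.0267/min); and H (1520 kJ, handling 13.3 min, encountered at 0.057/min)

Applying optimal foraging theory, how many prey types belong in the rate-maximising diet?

3

Profitabilities (E/h, kJ/min): F 278, G 240, H 114. Add prey in this order while the next type's profitability exceeds the intake rate on those already taken.
Rate on top 1: 31.6. G: 240 > 31.6 → include.
Rate on top 2: 69.86. H: 114 > 69.86 → include.
Optimal diet: F, G, H — 3 of 3 types.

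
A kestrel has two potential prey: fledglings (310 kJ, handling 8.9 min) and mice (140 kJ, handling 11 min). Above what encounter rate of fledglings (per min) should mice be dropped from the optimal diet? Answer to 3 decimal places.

0.065 per min

The zero-one rule: include mice iff E₂/h₂ > λE₁/(1+λh₁). Equality gives the switch point.
λE₁h₂ = E₂ + λE₂h₁ ⇒ λ = E₂/(E₁h₂ − E₂h₁) = 140/(3410 − 1246) = 0.0647 per min.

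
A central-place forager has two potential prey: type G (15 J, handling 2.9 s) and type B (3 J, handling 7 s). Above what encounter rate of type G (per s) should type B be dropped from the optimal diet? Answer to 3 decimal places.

0.031 per s

At the threshold, the rate on type G alone equals the profitability of type B: λ·15/(1 + λ·2.9) = 3/7 = 0.4286.
Rearranging, λ(15 − 0.4286×2.9) = 0.4286, so λ = 0.4286/13.76 = 0.03115 per s.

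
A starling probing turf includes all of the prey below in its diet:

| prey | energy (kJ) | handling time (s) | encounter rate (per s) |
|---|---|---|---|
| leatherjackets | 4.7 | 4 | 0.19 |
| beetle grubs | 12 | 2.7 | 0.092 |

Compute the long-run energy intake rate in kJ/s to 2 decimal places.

R = (0.19×4.7 + 0.092×12) / (1 + 0.19×4 + 0.092×2.7) = 1.997/2.008 = 0.9943 kJ/s.

0.99 kJ/s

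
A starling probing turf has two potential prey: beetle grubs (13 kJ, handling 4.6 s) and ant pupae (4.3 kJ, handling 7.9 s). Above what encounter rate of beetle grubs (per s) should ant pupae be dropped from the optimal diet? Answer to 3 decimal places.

At the threshold, the rate on beetle grubs alone equals the profitability of ant pupae: λ·13/(1 + λ·4.6) = 4.3/7.9 = 0.5443.
Rearranging, λ(13 − 0.5443×4.6) = 0.5443, so λ = 0.5443/10.5 = 0.05186 per s.

0.052 per s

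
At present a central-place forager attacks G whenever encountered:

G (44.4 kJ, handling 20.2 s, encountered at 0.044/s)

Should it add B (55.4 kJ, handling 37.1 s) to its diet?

Yes

On G alone, R = ΣλE/(1+Σλh) = 1.954/1.889 = 1.034 kJ/s.
Profitability of B: 55.4/37.1 = 1.493 kJ/s.
1.493 > 1.034, so adding B raises the average — include it.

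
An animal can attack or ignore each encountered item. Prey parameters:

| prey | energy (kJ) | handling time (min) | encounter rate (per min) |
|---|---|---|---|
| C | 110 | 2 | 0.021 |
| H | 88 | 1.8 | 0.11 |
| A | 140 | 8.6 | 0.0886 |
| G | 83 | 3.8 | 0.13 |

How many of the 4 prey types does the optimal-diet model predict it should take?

E/h in descending order: C 55, H 48.9, G 21.8, A 16.3 kJ/min. The optimal diet is the largest prefix of this list for which every included type satisfies E_i/h_i > R on the types above it.
Rate on top 1: 2.217. H: 48.9 > 2.217 → include.
Rate on top 2: 9.669. G: 21.8 > 9.669 → include.
Rate on top 3: 13.14. A: 16.3 > 13.14 → include.
Optimal diet: C, H, G, A — 4 of 4 types.

4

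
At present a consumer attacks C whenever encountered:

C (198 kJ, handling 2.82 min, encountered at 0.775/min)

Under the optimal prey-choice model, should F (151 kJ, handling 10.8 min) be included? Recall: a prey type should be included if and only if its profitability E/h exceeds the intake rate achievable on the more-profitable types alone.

On C alone, R = ΣλE/(1+Σλh) = 153.5/3.185 = 48.17 kJ/min.
F: E/h = 151/10.8 = 13.98 kJ/min.
Since 13.98 < R, time spent handling F is better spent searching.

No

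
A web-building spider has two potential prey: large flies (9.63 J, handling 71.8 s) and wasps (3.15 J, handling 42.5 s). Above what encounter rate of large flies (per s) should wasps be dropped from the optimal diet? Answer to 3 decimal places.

0.017 per s

The zero-one rule: include wasps iff E₂/h₂ > λE₁/(1+λh₁). Equality gives the switch point.
λE₁h₂ = E₂ + λE₂h₁ ⇒ λ = E₂/(E₁h₂ − E₂h₁) = 3.15/(409.3 − 226.2) = 0.0172 per s.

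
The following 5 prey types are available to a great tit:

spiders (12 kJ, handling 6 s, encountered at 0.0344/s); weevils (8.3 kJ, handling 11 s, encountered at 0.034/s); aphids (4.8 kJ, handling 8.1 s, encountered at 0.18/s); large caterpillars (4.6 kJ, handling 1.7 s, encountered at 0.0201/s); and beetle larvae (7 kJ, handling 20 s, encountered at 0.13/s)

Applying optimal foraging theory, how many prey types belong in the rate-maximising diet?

Rank by E/h (kJ/s): large caterpillars 2.71, spiders 2, weevils 0.755, aphids 0.593, beetle larvae 0.35. Include each in turn until the next type's E/h falls below the running intake rate.
Rate on top 1: 0.08941. spiders: 2 > 0.08941 → include.
Rate on top 2: 0.4073. weevils: 0.755 > 0.4073 → include.
Rate on top 3: 0.4877. aphids: 0.593 > 0.4877 → include.
Rate on top 4: 0.5375. beetle larvae: 0.35 < 0.5375 → exclude; stop.
Optimal diet: large caterpillars, spiders, weevils, aphids — 4 of 5 types.

4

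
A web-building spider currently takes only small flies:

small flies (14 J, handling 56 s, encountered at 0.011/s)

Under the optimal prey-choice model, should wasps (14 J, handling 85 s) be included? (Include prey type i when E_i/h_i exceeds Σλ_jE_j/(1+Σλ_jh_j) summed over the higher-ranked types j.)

On small flies alone, R = ΣλE/(1+Σλh) = 0.154/1.616 = 0.0953 J/s.
Profitability of wasps: 14/85 = 0.1647 J/s.
0.1647 > 0.0953, so adding wasps raises the average — include it.

Yes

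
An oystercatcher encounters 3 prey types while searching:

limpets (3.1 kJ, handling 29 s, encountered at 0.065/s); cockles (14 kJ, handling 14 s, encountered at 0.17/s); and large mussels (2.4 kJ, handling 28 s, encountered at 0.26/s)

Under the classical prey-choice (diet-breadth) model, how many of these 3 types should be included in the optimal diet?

1

Rank by E/h (kJ/s): cockles 1, limpets 0.107, large mussels 0.0857. Include each in turn until the next type's E/h falls below the running intake rate.
Rate on top 1: 0.7041. limpets: 0.107 < 0.7041 → exclude; stop.
Optimal diet: cockles — 1 of 3 types.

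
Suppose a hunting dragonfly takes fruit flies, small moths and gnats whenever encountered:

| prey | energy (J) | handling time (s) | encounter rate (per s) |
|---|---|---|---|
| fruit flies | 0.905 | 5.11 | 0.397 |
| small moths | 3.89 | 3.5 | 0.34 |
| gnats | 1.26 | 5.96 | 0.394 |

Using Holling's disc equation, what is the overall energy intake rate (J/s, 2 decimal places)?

R = Σλ_iE_i / (1 + Σλ_ih_i)
Numerator: 0.397×0.905 + 0.34×3.89 + 0.394×1.26 = 2.178
Denominator: 1 + 0.397×5.11 + 0.34×3.5 + 0.394×5.96 = 6.567
R = 2.178/6.567 = 0.3317 J/s

0.33 J/s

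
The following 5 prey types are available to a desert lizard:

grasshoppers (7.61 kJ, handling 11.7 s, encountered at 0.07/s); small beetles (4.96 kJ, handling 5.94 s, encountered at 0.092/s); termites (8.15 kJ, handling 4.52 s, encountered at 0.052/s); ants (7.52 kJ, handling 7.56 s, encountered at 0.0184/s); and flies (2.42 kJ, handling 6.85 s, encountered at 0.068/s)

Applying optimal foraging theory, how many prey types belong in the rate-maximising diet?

4

Profitabilities (E/h, kJ/s): termites 1.8, ants 0.995, small beetles 0.835, grasshoppers 0.65, flies 0.353. Add prey in this order while the next type's profitability exceeds the intake rate on those already taken.
Rate on top 1: 0.3431. ants: 0.995 > 0.3431 → include.
Rate on top 2: 0.4091. small beetles: 0.835 > 0.4091 → include.
Rate on top 3: 0.5303. grasshoppers: 0.65 > 0.5303 → include.
Rate on top 4: 0.5662. flies: 0.353 < 0.5662 → exclude; stop.
Optimal diet: termites, ants, small beetles, grasshoppers — 4 of 5 types.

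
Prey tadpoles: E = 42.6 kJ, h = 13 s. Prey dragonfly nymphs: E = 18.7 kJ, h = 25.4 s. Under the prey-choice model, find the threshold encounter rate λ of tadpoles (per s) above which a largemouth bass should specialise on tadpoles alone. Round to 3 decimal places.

0.022 per s

Drop dragonfly nymphs once their profitability E₂/h₂ falls below the rate achievable on tadpoles alone: E₂/h₂ = λE₁/(1 + λh₁).
Solve for λ: λE₁h₂ = E₂(1 + λh₁) → λ(E₁h₂ − E₂h₁) = E₂ → λ = E₂/(E₁h₂ − E₂h₁).
λ = 18.7/(42.6×25.4 − 18.7×13) = 18.7/838.9 = 0.02229 per s.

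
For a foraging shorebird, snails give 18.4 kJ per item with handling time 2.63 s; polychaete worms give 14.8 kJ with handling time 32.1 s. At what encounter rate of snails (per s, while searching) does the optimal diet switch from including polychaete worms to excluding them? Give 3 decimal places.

Drop polychaete worms once their profitability E₂/h₂ falls below the rate achievable on snails alone: E₂/h₂ = λE₁/(1 + λh₁).
Solve for λ: λE₁h₂ = E₂(1 + λh₁) → λ(E₁h₂ − E₂h₁) = E₂ → λ = E₂/(E₁h₂ − E₂h₁).
λ = 14.8/(18.4×32.1 − 14.8×2.63) = 14.8/551.7 = 0.02683 per s.

0.027 per s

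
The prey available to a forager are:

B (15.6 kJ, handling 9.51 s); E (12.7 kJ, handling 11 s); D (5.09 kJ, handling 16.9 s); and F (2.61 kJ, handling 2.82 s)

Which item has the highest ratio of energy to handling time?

Profitability E/h (kJ/s): B = 15.6/9.51 = 1.64, E = 12.7/11 = 1.15, D = 5.09/16.9 = 0.301, F = 2.61/2.82 = 0.926.
Ranked: B > E > F > D.

B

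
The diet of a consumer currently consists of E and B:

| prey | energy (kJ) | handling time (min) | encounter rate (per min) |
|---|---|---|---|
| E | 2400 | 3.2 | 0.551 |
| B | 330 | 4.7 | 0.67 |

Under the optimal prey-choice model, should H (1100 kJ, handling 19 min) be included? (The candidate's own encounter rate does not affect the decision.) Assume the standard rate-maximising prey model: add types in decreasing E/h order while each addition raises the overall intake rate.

No

Intake rate on the current diet: R = (0.551×2400 + 0.67×330) / (1 + 0.551×3.2 + 0.67×4.7) = 1544/5.912 = 261.1 kJ/min.
H: E/h = 1100/19 = 57.89 kJ/min.
57.89 < 261.1, so adding H would lower the average — exclude it.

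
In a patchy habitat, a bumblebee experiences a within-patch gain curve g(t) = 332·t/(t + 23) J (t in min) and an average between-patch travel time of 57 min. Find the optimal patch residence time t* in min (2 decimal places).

36.21 min

Optimal t* satisfies g'(t*) = g(t*)/(T + t*).
g'(t) = 332·23/(t + 23)². Setting 332·23/(t+23)² = 332t/[(t+23)(57+t)] gives 23(57+t) = t(t+23), so t² = 23×57 = 1311.
t* = √1311 = 36.21 min.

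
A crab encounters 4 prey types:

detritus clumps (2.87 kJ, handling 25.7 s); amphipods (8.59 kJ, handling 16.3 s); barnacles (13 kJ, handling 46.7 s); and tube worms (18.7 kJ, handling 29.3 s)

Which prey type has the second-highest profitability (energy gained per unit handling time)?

amphipods

In descending order of E/h:
tube worms: 18.7/29.3 = 0.638 kJ/s
amphipods: 8.59/16.3 = 0.527 kJ/s
barnacles: 13/46.7 = 0.278 kJ/s
detritus clumps: 2.87/25.7 = 0.112 kJ/s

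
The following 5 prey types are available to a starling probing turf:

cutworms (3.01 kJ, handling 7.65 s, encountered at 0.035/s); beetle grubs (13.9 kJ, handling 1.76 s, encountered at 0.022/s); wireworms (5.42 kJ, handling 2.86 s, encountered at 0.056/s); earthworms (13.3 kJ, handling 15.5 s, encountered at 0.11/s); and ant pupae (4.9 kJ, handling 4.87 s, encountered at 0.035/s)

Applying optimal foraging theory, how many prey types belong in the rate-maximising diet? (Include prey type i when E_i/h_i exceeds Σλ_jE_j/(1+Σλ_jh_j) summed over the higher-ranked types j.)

Profitabilities (E/h, kJ/s): beetle grubs 7.9, wireworms 1.9, ant pupae 1.01, earthworms 0.858, cutworms 0.393. Add prey in this order while the next type's profitability exceeds the intake rate on those already taken.
Rate on top 1: 0.2944. wireworms: 1.9 > 0.2944 → include.
Rate on top 2: 0.5082. ant pupae: 1.01 > 0.5082 → include.
Rate on top 3: 0.5702. earthworms: 0.858 > 0.5702 → include.
Rate on top 4: 0.7299. cutworms: 0.393 < 0.7299 → exclude; stop.
Optimal diet: beetle grubs, wireworms, ant pupae, earthworms — 4 of 5 types.

4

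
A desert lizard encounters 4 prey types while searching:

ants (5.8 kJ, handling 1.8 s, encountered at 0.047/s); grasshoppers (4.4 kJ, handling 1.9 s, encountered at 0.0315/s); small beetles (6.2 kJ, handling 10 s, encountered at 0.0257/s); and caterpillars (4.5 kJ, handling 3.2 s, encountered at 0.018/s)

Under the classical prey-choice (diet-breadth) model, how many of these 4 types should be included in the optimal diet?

Profitabilities (E/h, kJ/s): ants 3.22, grasshoppers 2.32, caterpillars 1.41, small beetles 0.62. Add prey in this order while the next type's profitability exceeds the intake rate on those already taken.
Rate on top 1: 0.2513. grasshoppers: 2.32 > 0.2513 → include.
Rate on top 2: 0.3593. caterpillars: 1.41 > 0.3593 → include.
Rate on top 3: 0.4095. small beetles: 0.62 > 0.4095 → include.
Optimal diet: ants, grasshoppers, caterpillars, small beetles — 4 of 4 types.

4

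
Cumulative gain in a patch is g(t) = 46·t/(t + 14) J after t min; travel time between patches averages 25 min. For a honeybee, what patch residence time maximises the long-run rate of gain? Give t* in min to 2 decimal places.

By the marginal value theorem, leave when the instantaneous gain rate g'(t) equals the habitat-wide average g(t)/(T + t).
g'(t) = 46·14/(t + 14)². Setting 46·14/(t+14)² = 46t/[(t+14)(25+t)] gives 14(25+t) = t(t+14), so t² = 14×25 = 350.
t* = √350 = 18.71 min.

18.71 min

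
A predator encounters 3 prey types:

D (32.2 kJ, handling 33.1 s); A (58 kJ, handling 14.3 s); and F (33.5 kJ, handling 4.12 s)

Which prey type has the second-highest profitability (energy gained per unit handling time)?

Profitability E/h (kJ/s): D = 32.2/33.1 = 0.973, A = 58/14.3 = 4.06, F = 33.5/4.12 = 8.13.
Ranked: F > A > D.

A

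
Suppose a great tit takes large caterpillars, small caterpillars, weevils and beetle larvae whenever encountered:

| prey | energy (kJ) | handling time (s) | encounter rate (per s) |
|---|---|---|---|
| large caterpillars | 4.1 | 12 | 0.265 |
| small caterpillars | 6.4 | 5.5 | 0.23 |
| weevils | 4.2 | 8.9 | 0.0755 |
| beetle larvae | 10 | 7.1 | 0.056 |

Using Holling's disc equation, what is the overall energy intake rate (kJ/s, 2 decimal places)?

0.53 kJ/s

R = (0.265×4.1 + 0.23×6.4 + 0.0755×4.2 + 0.056×10) / (1 + 0.265×12 + 0.23×5.5 + 0.0755×8.9 + 0.056×7.1) = 3.436/6.515 = 0.5274 kJ/s.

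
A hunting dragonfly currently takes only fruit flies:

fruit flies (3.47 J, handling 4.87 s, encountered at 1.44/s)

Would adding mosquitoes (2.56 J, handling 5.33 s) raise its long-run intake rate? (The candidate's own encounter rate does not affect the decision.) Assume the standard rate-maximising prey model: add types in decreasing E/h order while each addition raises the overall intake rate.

No

Intake rate on the current diet: R = (1.44×3.47) / (1 + 1.44×4.87) = 4.997/8.013 = 0.6236 J/s.
mosquitoes: E/h = 2.56/5.33 = 0.4803 J/s.
Since 0.4803 < R, time spent handling mosquitoes is better spent searching.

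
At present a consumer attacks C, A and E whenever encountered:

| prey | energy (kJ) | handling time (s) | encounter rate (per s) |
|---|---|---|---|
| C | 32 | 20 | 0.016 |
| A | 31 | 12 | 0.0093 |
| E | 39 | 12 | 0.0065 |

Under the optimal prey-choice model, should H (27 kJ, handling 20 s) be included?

Current rate: (0.016×32 + 0.0093×31 + 0.0065×39)/(1 + 0.016×20 + 0.0093×12 + 0.0065×12) = 0.6981 kJ/s.
H: E/h = 27/20 = 1.35 kJ/s.
Since 1.35 > R, including H increases the long-run rate.

Yes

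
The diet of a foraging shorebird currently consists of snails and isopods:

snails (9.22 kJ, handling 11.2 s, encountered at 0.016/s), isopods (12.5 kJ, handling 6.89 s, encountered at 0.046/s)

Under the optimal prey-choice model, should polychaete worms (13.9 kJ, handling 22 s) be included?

Yes

On snails and isopods alone, R = ΣλE/(1+Σλh) = 0.7225/1.496 = 0.4829 kJ/s.
polychaete worms: E/h = 13.9/22 = 0.6318 kJ/s.
0.6318 > 0.4829, so adding polychaete worms raises the average — include it.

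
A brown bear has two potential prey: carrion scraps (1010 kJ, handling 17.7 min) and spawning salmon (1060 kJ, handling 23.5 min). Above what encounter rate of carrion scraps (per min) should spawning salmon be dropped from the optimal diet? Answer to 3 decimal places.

At the threshold, the rate on carrion scraps alone equals the profitability of spawning salmon: λ·1010/(1 + λ·17.7) = 1060/23.5 = 45.11.
Rearranging, λ(1010 − 45.11×17.7) = 45.11, so λ = 45.11/211.6 = 0.2132 per min.

0.213 per min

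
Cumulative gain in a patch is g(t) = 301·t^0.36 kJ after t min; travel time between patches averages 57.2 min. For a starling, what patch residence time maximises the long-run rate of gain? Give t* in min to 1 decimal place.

Maximise g(t)/(T+t): set derivative to zero → g'(t)(T+t) = g(t).
g'(t) = 0.36·301·t^-0.64. Setting 0.36·301·t^-0.64 = 301·t^0.36/(57.2+t) gives 0.36(57.2+t) = t, so 0.64·t = 0.36×57.2.
t* = 0.36×57.2/0.64 = 32.17 min.

32.2 min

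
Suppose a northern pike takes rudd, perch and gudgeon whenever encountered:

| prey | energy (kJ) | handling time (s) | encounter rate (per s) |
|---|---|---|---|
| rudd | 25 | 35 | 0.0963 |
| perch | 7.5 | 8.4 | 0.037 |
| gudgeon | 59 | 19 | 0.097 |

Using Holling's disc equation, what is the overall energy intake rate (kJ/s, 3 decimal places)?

R = Σλ_iE_i / (1 + Σλ_ih_i)
Numerator: 0.0963×25 + 0.037×7.5 + 0.097×59 = 8.408
Denominator: 1 + 0.0963×35 + 0.037×8.4 + 0.097×19 = 6.524
R = 8.408/6.524 = 1.289 kJ/s

1.289 kJ/s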